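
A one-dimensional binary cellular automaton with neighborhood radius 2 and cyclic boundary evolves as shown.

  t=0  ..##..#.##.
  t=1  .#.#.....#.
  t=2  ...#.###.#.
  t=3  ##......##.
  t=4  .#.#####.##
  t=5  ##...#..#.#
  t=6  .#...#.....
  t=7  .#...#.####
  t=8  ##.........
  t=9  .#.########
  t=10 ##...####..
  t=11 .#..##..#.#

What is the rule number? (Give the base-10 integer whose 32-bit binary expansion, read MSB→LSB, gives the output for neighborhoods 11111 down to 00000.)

2620993691

  ##### -> #   bit 31 = 1  t=4,i=5
  ####. -> .   bit 30 = 0  t=4,i=6
  ###.# -> .   bit 29 = 0  t=2,i=7
  ###.. -> #   bit 28 = 1  t=5,i=1
  ##.## -> #   bit 27 = 1  t=3,i=10
  ##.#. -> #   bit 26 = 1  t=2,i=8
  ##..# -> .   bit 25 = 0  t=0,i=4
  ##... -> .   bit 24 = 0  t=0,i=10
  #.### -> .   bit 23 = 0  t=2,i=5
  #.##. -> .   bit 22 = 0  t=0,i=8
  #.#.# -> #   bit 21 = 1  t=4,i=1
  #.#.. -> #   bit 20 = 1  t=1,i=3
  #..## -> #   bit 19 = 1  t=10,i=10
  #..#. -> .   bit 18 = 0  t=0,i=5
  #...# -> .   bit 17 = 0  t=0,i=0
  #.... -> #   bit 16 = 1  t=1,i=5
  .#### -> .   bit 15 = 0  t=4,i=4
  .###. -> .   bit 14 = 0  t=2,i=6
  .##.# -> #   bit 13 = 1  t=3,i=9
  .##.. -> #   bit 12 = 1  t=0,i=3
  .#.## -> .   bit 11 = 0  t=0,i=7
  .#.#. -> .   bit 10 = 0  t=1,i=2
  .#..# -> .   bit 9 = 0  t=1,i=10
  .#... -> .   bit 8 = 0  t=1,i=4
  ..### -> #   bit 7 = 1  t=10,i=5
  ..##. -> .   bit 6 = 0  t=0,i=2
  ..#.# -> .   bit 5 = 0  t=0,i=6
  ..#.. -> #   bit 4 = 1  t=1,i=9
  ...## -> #   bit 3 = 1  t=0,i=1
  ...#. -> .   bit 2 = 0  t=1,i=8
  ....# -> #   bit 1 = 1  t=1,i=7
  ..... -> #   bit 0 = 1  t=1,i=6
  bits 10011100001110010011000010011011 = 2620993691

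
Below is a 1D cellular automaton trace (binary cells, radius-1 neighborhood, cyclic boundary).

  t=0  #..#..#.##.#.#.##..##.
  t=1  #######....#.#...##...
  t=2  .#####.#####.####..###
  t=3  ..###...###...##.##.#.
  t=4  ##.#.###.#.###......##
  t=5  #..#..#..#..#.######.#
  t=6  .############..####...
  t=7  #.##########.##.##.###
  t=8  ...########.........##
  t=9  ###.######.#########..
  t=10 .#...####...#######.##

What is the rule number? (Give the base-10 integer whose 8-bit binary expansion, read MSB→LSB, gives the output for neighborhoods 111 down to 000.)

151

  nb ###: next=#  (t=1,i=1, bit7=1)
  nb ##.: next=.  (t=0,i=9, bit6=0)
  nb #.#: next=.  (t=0,i=7, bit5=0)
  nb #..: next=#  (t=0,i=1, bit4=1)
  nb .##: next=.  (t=0,i=8, bit3=0)
  nb .#.: next=#  (t=0,i=0, bit2=1)
  nb ..#: next=#  (t=0,i=2, bit1=1)
  nb ...: next=#  (t=1,i=8, bit0=1)
  bits 10010111 = 151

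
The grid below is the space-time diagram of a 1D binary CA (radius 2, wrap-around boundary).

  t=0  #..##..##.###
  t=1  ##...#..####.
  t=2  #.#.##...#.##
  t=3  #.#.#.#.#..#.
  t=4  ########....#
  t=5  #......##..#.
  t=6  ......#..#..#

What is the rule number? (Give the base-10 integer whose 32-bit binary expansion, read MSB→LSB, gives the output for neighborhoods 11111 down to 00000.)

  [31] ##### => .  t=4,i=1
  [30] ####. => .  t=0,i=12
  [29] ###.# => #  t=1,i=11
  [28] ###.. => #  t=0,i=0
  [27] ##.## => #  t=0,i=9
  [26] ##.#. => .  t=2,i=1
  [25] ##..# => #  t=0,i=1
  [24] ##... => #  t=1,i=2
  [23] #.### => #  t=0,i=10
  [22] #.##. => #  t=1,i=0
  [21] #.#.# => #  t=2,i=2
  [20] #.#.. => .  t=3,i=8
  [19] #..## => .  t=0,i=2
  [18] #..#. => .  t=3,i=10
  [17] #...# => .  t=1,i=3
  [16] #.... => .  t=4,i=9
  [15] .#### => #  t=0,i=11
  [14] .###. => .  t=2,i=12
  [13] .##.# => #  t=0,i=8
  [12] .##.. => .  t=0,i=4
  [11] .#.## => .  t=2,i=3
  [10] .#.#. => #  t=3,i=1
  [9] .#..# => .  t=1,i=6
  [8] .#... => .  t=5,i=1
  [7] ..### => .  t=1,i=8
  [6] ..##. => .  t=0,i=3
  [5] ..#.# => .  t=2,i=9
  [4] ..#.. => #  t=1,i=5
  [3] ...## => #  t=4,i=11
  [2] ...#. => #  t=1,i=4
  [1] ....# => .  t=4,i=10
  [0] ..... => .  t=5,i=3
  bits 00111011111000001010010000011100 = 1004577820

1004577820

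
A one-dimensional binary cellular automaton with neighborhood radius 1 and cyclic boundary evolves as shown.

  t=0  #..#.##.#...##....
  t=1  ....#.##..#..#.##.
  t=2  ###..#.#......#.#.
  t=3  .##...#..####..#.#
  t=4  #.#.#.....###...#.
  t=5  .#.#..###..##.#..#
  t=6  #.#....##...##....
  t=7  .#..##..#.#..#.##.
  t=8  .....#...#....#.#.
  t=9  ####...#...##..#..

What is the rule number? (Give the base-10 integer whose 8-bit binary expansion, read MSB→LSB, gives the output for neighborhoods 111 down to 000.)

225

  nb ###: next=#  (t=2,i=1, bit7=1)
  nb ##.: next=#  (t=0,i=6, bit6=1)
  nb #.#: next=#  (t=0,i=4, bit5=1)
  nb #..: next=.  (t=0,i=1, bit4=0)
  nb .##: next=.  (t=0,i=5, bit3=0)
  nb .#.: next=.  (t=0,i=0, bit2=0)
  nb ..#: next=.  (t=0,i=2, bit1=0)
  nb ...: next=#  (t=0,i=10, bit0=1)
  bits 11100001 = 225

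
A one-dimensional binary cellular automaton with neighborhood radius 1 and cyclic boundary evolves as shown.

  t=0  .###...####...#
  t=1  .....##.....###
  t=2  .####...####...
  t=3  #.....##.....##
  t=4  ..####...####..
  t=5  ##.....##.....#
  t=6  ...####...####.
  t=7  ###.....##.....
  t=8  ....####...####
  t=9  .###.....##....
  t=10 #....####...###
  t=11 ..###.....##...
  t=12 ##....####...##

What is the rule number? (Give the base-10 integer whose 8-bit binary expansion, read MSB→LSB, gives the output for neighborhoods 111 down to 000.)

  [7] ### => .  t=0,i=2
  [6] ##. => .  t=0,i=3
  [5] #.# => .  t=0,i=0
  [4] #.. => .  t=0,i=4
  [3] .## => .  t=0,i=1
  [2] .#. => #  t=0,i=14
  [1] ..# => #  t=0,i=6
  [0] ... => #  t=0,i=5
  bits 00000111 = 7

7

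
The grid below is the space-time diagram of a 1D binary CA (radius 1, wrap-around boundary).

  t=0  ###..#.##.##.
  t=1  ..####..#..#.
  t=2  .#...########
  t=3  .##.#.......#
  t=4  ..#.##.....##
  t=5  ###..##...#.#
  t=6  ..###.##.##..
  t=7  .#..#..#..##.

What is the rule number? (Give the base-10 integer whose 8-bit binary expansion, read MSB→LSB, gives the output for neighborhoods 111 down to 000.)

86

  ###|.  b7=0 t=0,i=1
  ##.|#  b6=1 t=0,i=2
  #.#|.  b5=0 t=0,i=6
  #..|#  b4=1 t=0,i=3
  .##|.  b3=0 t=0,i=0
  .#.|#  b2=1 t=0,i=5
  ..#|#  b1=1 t=0,i=4
  ...|.  b0=0 t=1,i=0
  bits 01010110 = 86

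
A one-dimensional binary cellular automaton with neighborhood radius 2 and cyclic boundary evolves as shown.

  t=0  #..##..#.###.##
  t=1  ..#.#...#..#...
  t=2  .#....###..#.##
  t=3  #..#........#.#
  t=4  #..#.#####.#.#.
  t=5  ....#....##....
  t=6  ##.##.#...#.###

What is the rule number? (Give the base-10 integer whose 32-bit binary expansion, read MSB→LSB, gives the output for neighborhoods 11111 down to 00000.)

  [31] ##### => .  t=4,i=7
  [30] ####. => .  t=4,i=8
  [29] ###.# => #  t=0,i=11
  [28] ###.. => .  t=0,i=0
  [27] ##.## => .  t=0,i=12
  [26] ##.#. => #  t=2,i=0
  [25] ##..# => .  t=0,i=1
  [24] ##... => .  t=5,i=11
  [23] #.### => .  t=0,i=9
  [22] #.##. => .  t=2,i=13
  [21] #.#.# => .  t=4,i=11
  [20] #.#.. => .  t=1,i=4
  [19] #..## => #  t=0,i=2
  [18] #..#. => .  t=0,i=6
  [17] #...# => #  t=1,i=6
  [16] #.... => #  t=1,i=13
  [15] .#### => .  t=4,i=6
  [14] .###. => .  t=0,i=10
  [13] .##.# => #  t=2,i=14
  [12] .##.. => #  t=0,i=4
  [11] .#.## => #  t=0,i=8
  [10] .#.#. => .  t=1,i=3
  [9] .#..# => .  t=1,i=9
  [8] .#... => .  t=1,i=5
  [7] ..### => .  t=2,i=6
  [6] ..##. => .  t=0,i=3
  [5] ..#.# => .  t=0,i=7
  [4] ..#.. => #  t=1,i=8
  [3] ...## => .  t=2,i=5
  [2] ...#. => #  t=1,i=1
  [1] ....# => .  t=1,i=0
  [0] ..... => #  t=1,i=14
  bits 00100100000010110011100000010101 = 604715029

604715029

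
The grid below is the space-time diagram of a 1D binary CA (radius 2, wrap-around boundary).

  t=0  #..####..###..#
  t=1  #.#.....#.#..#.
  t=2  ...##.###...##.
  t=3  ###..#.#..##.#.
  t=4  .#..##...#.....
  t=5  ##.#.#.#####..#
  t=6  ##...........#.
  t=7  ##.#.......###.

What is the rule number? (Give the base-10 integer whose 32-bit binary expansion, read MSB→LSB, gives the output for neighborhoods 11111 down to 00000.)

  nb #####: next=.  (t=5,i=9, bit31=0)
  nb ####.: next=.  (t=0,i=5, bit30=0)
  nb ###.#: next=#  (t=5,i=1, bit29=1)
  nb ###..: next=.  (t=0,i=6, bit28=0)
  nb ##.##: next=#  (t=2,i=5, bit27=1)
  nb ##.#.: next=.  (t=3,i=12, bit26=0)
  nb ##..#: next=.  (t=0,i=1, bit25=0)
  nb ##...: next=.  (t=2,i=9, bit24=0)
  nb #.###: next=.  (t=2,i=6, bit23=0)
  nb #.##.: next=#  (t=6,i=0, bit22=1)
  nb #.#.#: next=.  (t=1,i=0, bit21=0)
  nb #.#..: next=.  (t=1,i=2, bit20=0)
  nb #..##: next=#  (t=0,i=2, bit19=1)
  nb #..#.: next=#  (t=1,i=12, bit18=1)
  nb #...#: next=#  (t=2,i=10, bit17=1)
  nb #....: next=#  (t=1,i=4, bit16=1)
  nb .####: next=.  (t=0,i=4, bit15=0)
  nb .###.: next=#  (t=0,i=10, bit14=1)
  nb .##.#: next=.  (t=2,i=4, bit13=0)
  nb .##..: next=#  (t=0,i=0, bit12=1)
  nb .#.##: next=.  (t=3,i=14, bit11=0)
  nb .#.#.: next=.  (t=1,i=1, bit10=0)
  nb .#..#: next=.  (t=1,i=11, bit9=0)
  nb .#...: next=#  (t=1,i=3, bit8=1)
  nb ..###: next=.  (t=0,i=3, bit7=0)
  nb ..##.: next=.  (t=0,i=14, bit6=0)
  nb ..#.#: next=#  (t=1,i=8, bit5=1)
  nb ..#..: next=#  (t=4,i=1, bit4=1)
  nb ...##: next=#  (t=2,i=2, bit3=1)
  nb ...#.: next=#  (t=1,i=7, bit2=1)
  nb ....#: next=#  (t=1,i=6, bit1=1)
  nb .....: next=.  (t=1,i=5, bit0=0)
  bits 00101000010011110101000100111110 = 676286782

676286782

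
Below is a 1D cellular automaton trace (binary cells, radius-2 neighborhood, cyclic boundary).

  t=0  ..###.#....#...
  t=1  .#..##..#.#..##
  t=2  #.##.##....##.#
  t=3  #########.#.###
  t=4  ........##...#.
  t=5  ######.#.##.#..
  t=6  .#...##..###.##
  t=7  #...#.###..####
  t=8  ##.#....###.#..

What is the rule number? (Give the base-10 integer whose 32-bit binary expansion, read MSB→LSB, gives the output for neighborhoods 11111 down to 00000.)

1061794317

  ##### -> .   bit 31 = 0  t=3,i=0
  ####. -> .   bit 30 = 0  t=3,i=7
  ###.# -> #   bit 29 = 1  t=0,i=4
  ###.. -> #   bit 28 = 1  t=7,i=0
  ##.## -> #   bit 27 = 1  t=2,i=1
  ##.#. -> #   bit 26 = 1  t=0,i=5
  ##..# -> #   bit 25 = 1  t=1,i=6
  ##... -> #   bit 24 = 1  t=2,i=7
  #.### -> .   bit 23 = 0  t=3,i=12
  #.##. -> #   bit 22 = 1  t=2,i=2
  #.#.# -> .   bit 21 = 0  t=3,i=10
  #.#.. -> .   bit 20 = 0  t=0,i=6
  #..## -> #   bit 19 = 1  t=1,i=3
  #..#. -> .   bit 18 = 0  t=1,i=7
  #...# -> .   bit 17 = 0  t=4,i=11
  #.... -> #   bit 16 = 1  t=0,i=8
  .#### -> #   bit 15 = 1  t=3,i=13
  .###. -> .   bit 14 = 0  t=0,i=3
  .##.# -> #   bit 13 = 1  t=1,i=14
  .##.. -> #   bit 12 = 1  t=1,i=5
  .#.## -> .   bit 11 = 0  t=3,i=11
  .#.#. -> .   bit 10 = 0  t=1,i=9
  .#..# -> #   bit 9 = 1  t=1,i=2
  .#... -> .   bit 8 = 0  t=0,i=7
  ..### -> .   bit 7 = 0  t=0,i=2
  ..##. -> .   bit 6 = 0  t=1,i=4
  ..#.# -> .   bit 5 = 0  t=1,i=8
  ..#.. -> .   bit 4 = 0  t=0,i=11
  ...## -> #   bit 3 = 1  t=0,i=1
  ...#. -> #   bit 2 = 1  t=0,i=10
  ....# -> .   bit 1 = 0  t=0,i=0
  ..... -> #   bit 0 = 1  t=0,i=14
  bits 00111111010010011011001000001101 = 1061794317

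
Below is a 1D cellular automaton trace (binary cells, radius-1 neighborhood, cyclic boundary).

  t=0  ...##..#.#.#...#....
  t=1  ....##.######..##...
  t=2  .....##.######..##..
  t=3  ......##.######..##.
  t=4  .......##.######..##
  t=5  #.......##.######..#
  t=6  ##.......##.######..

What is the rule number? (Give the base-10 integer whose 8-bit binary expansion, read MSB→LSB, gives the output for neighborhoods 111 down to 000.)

244

  nb ###: next=#  (t=1,i=8, bit7=1)
  nb ##.: next=#  (t=0,i=4, bit6=1)
  nb #.#: next=#  (t=0,i=8, bit5=1)
  nb #..: next=#  (t=0,i=5, bit4=1)
  nb .##: next=.  (t=0,i=3, bit3=0)
  nb .#.: next=#  (t=0,i=7, bit2=1)
  nb ..#: next=.  (t=0,i=2, bit1=0)
  nb ...: next=.  (t=0,i=0, bit0=0)
  bits 11110100 = 244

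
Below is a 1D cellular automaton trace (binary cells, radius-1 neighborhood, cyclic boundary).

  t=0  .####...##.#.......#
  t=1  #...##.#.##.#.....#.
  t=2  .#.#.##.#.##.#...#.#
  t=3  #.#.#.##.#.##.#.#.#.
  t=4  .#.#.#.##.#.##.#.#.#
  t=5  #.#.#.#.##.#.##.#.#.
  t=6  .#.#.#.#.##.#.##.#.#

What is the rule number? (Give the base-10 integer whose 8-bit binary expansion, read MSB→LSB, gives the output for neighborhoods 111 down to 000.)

  ### -> .   bit 7 = 0  t=0,i=2
  ##. -> #   bit 6 = 1  t=0,i=4
  #.# -> #   bit 5 = 1  t=0,i=0
  #.. -> #   bit 4 = 1  t=0,i=5
  .## -> .   bit 3 = 0  t=0,i=1
  .#. -> .   bit 2 = 0  t=0,i=11
  ..# -> #   bit 1 = 1  t=0,i=7
  ... -> .   bit 0 = 0  t=0,i=6
  bits 01110010 = 114

114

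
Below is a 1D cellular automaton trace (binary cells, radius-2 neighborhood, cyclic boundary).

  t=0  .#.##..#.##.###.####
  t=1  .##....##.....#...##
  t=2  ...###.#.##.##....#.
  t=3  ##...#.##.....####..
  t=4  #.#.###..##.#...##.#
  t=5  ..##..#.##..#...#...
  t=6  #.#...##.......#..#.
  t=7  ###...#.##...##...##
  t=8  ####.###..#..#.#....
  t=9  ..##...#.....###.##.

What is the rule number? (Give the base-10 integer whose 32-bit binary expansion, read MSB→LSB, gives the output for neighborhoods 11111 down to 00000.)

4047047782

  #####|#  b31=1 t=7,i=0
  ####.|#  b30=1 t=0,i=18
  ###.#|#  b29=1 t=0,i=14
  ###..|#  b28=1 t=3,i=17
  ##.##|.  b27=0 t=0,i=11
  ##.#.|.  b26=0 t=0,i=0
  ##..#|.  b25=0 t=0,i=5
  ##...|#  b24=1 t=1,i=3
  #.###|.  b23=0 t=0,i=12
  #.##.|.  b22=0 t=0,i=3
  #.#.#|#  b21=1 t=0,i=1
  #.#..|#  b20=1 t=4,i=12
  #..##|#  b19=1 t=3,i=19
  #..#.|.  b18=0 t=0,i=6
  #...#|.  b17=0 t=1,i=16
  #....|#  b16=1 t=1,i=4
  .####|.  b15=0 t=0,i=17
  .###.|.  b14=0 t=0,i=13
  .##.#|.  b13=0 t=0,i=10
  .##..|.  b12=0 t=0,i=4
  .#.##|#  b11=1 t=0,i=2
  .#.#.|#  b10=1 t=6,i=1
  .#..#|.  b9=0 t=6,i=16
  .#...|.  b8=0 t=1,i=15
  ..###|.  b7=0 t=2,i=3
  ..##.|#  b6=1 t=1,i=7
  ..#.#|#  b5=1 t=0,i=7
  ..#..|.  b4=0 t=1,i=14
  ...##|.  b3=0 t=1,i=6
  ...#.|#  b2=1 t=1,i=13
  ....#|#  b1=1 t=1,i=5
  .....|.  b0=0 t=1,i=11
  bits 11110001001110010000110001100110 = 4047047782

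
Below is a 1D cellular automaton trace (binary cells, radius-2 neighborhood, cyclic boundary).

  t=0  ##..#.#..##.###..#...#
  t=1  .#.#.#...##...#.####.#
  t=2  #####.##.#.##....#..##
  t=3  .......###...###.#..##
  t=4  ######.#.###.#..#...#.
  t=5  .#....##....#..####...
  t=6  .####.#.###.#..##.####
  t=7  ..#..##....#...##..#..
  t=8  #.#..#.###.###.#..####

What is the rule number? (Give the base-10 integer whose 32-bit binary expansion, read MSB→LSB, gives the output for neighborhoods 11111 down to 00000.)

354919891

  nb #####: next=.  (t=2,i=0, bit31=0)
  nb ####.: next=.  (t=1,i=18, bit30=0)
  nb ###.#: next=.  (t=1,i=19, bit29=0)
  nb ###..: next=#  (t=0,i=1, bit28=1)
  nb ##.##: next=.  (t=0,i=11, bit27=0)
  nb ##.#.: next=#  (t=1,i=20, bit26=1)
  nb ##..#: next=.  (t=0,i=2, bit25=0)
  nb ##...: next=#  (t=1,i=11, bit24=1)
  nb #.###: next=.  (t=0,i=12, bit23=0)
  nb #.##.: next=.  (t=2,i=6, bit22=0)
  nb #.#.#: next=#  (t=1,i=1, bit21=1)
  nb #.#..: next=.  (t=0,i=6, bit20=0)
  nb #..##: next=.  (t=0,i=8, bit19=0)
  nb #..#.: next=#  (t=0,i=3, bit18=1)
  nb #...#: next=#  (t=0,i=19, bit17=1)
  nb #....: next=#  (t=2,i=14, bit16=1)
  nb .####: next=#  (t=1,i=17, bit15=1)
  nb .###.: next=.  (t=0,i=0, bit14=0)
  nb .##.#: next=#  (t=0,i=10, bit13=1)
  nb .##..: next=.  (t=1,i=10, bit12=0)
  nb .#.##: next=.  (t=1,i=15, bit11=0)
  nb .#.#.: next=#  (t=0,i=5, bit10=1)
  nb .#..#: next=.  (t=0,i=7, bit9=0)
  nb .#...: next=#  (t=0,i=18, bit8=1)
  nb ..###: next=#  (t=0,i=21, bit7=1)
  nb ..##.: next=#  (t=0,i=9, bit6=1)
  nb ..#.#: next=.  (t=0,i=4, bit5=0)
  nb ..#..: next=#  (t=0,i=17, bit4=1)
  nb ...##: next=.  (t=0,i=20, bit3=0)
  nb ...#.: next=.  (t=1,i=13, bit2=0)
  nb ....#: next=#  (t=2,i=15, bit1=1)
  nb .....: next=#  (t=3,i=2, bit0=1)
  bits 00010101001001111010010111010011 = 354919891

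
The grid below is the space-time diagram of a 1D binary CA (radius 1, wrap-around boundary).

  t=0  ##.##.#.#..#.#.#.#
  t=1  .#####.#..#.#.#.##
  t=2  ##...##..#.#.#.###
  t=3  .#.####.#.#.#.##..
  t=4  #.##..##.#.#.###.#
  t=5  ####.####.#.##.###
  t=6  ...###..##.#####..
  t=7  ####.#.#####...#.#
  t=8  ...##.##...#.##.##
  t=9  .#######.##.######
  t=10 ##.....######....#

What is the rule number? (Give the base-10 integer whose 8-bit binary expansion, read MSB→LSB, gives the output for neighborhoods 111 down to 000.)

107

  ###|.  b7=0 t=0,i=0
  ##.|#  b6=1 t=0,i=1
  #.#|#  b5=1 t=0,i=2
  #..|.  b4=0 t=0,i=9
  .##|#  b3=1 t=0,i=3
  .#.|.  b2=0 t=0,i=6
  ..#|#  b1=1 t=0,i=10
  ...|#  b0=1 t=2,i=3
  bits 01101011 = 107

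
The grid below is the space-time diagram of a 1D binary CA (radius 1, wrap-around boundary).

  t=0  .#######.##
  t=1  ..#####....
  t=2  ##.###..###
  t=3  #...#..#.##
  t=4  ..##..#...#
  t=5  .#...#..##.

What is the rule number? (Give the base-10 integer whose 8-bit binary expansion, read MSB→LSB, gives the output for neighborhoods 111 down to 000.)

131

  ###|#  b7=1 t=0,i=2
  ##.|.  b6=0 t=0,i=7
  #.#|.  b5=0 t=0,i=0
  #..|.  b4=0 t=1,i=7
  .##|.  b3=0 t=0,i=1
  .#.|.  b2=0 t=3,i=4
  ..#|#  b1=1 t=1,i=1
  ...|#  b0=1 t=1,i=0
  bits 10000011 = 131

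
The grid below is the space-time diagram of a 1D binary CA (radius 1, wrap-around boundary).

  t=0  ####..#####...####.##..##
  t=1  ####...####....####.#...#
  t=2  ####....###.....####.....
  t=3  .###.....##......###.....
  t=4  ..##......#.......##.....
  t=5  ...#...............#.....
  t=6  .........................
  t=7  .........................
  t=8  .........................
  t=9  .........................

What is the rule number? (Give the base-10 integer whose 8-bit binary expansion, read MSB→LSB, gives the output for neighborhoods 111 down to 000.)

  nb ###: next=#  (t=0,i=0, bit7=1)
  nb ##.: next=#  (t=0,i=3, bit6=1)
  nb #.#: next=#  (t=0,i=18, bit5=1)
  nb #..: next=.  (t=0,i=4, bit4=0)
  nb .##: next=.  (t=0,i=6, bit3=0)
  nb .#.: next=.  (t=1,i=20, bit2=0)
  nb ..#: next=.  (t=0,i=5, bit1=0)
  nb ...: next=.  (t=0,i=12, bit0=0)
  bits 11100000 = 224

224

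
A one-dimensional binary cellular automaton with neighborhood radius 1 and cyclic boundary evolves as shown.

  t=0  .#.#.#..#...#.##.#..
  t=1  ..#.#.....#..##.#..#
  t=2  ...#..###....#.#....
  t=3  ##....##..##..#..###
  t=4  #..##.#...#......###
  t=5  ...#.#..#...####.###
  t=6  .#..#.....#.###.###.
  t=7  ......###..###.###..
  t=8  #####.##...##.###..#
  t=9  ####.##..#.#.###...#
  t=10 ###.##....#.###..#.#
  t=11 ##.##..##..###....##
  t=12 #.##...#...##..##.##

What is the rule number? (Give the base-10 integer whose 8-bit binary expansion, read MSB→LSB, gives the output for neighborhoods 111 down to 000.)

169

  nb ###: next=#  (t=2,i=7, bit7=1)
  nb ##.: next=.  (t=0,i=15, bit6=0)
  nb #.#: next=#  (t=0,i=2, bit5=1)
  nb #..: next=.  (t=0,i=6, bit4=0)
  nb .##: next=#  (t=0,i=14, bit3=1)
  nb .#.: next=.  (t=0,i=1, bit2=0)
  nb ..#: next=.  (t=0,i=0, bit1=0)
  nb ...: next=#  (t=0,i=10, bit0=1)
  bits 10101001 = 169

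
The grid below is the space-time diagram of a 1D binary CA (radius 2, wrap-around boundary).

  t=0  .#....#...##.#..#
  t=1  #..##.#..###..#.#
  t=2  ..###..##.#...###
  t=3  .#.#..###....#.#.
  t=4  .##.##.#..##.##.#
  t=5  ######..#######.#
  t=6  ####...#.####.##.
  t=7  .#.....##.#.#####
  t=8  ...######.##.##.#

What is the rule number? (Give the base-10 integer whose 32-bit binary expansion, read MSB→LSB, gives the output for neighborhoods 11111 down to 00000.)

2825514619

  ##### -> #   bit 31 = 1  t=5,i=1
  ####. -> .   bit 30 = 0  t=5,i=4
  ###.# -> #   bit 29 = 1  t=5,i=14
  ###.. -> .   bit 28 = 0  t=1,i=11
  ##.## -> #   bit 27 = 1  t=4,i=3
  ##.#. -> .   bit 26 = 0  t=0,i=12
  ##..# -> .   bit 25 = 0  t=1,i=1
  ##... -> .   bit 24 = 0  t=3,i=9
  #.### -> .   bit 23 = 0  t=5,i=16
  #.##. -> #   bit 22 = 1  t=1,i=16
  #.#.# -> #   bit 21 = 1  t=4,i=16
  #.#.. -> .   bit 20 = 0  t=0,i=1
  #..## -> #   bit 19 = 1  t=1,i=2
  #..#. -> .   bit 18 = 0  t=0,i=15
  #...# -> .   bit 17 = 0  t=0,i=8
  #.... -> #   bit 16 = 1  t=0,i=3
  .#### -> #   bit 15 = 1  t=5,i=0
  .###. -> #   bit 14 = 1  t=1,i=10
  .##.# -> #   bit 13 = 1  t=0,i=11
  .##.. -> .   bit 12 = 0  t=1,i=0
  .#.## -> #   bit 11 = 1  t=1,i=15
  .#.#. -> #   bit 10 = 1  t=0,i=0
  .#..# -> #   bit 9 = 1  t=0,i=14
  .#... -> .   bit 8 = 0  t=0,i=2
  ..### -> .   bit 7 = 0  t=1,i=9
  ..##. -> #   bit 6 = 1  t=0,i=10
  ..#.# -> #   bit 5 = 1  t=0,i=16
  ..#.. -> #   bit 4 = 1  t=0,i=6
  ...## -> #   bit 3 = 1  t=0,i=9
  ...#. -> .   bit 2 = 0  t=0,i=5
  ....# -> #   bit 1 = 1  t=0,i=4
  ..... -> #   bit 0 = 1  t=7,i=4
  bits 10101000011010011110111001111011 = 2825514619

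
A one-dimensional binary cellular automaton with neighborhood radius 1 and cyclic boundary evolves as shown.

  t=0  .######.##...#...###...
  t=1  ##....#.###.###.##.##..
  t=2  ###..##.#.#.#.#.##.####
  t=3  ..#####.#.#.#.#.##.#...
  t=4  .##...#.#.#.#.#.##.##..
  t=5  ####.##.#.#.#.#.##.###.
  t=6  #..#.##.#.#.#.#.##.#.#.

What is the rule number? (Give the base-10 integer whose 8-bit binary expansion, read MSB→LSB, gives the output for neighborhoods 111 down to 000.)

94

  [7] ### => .  t=0,i=2
  [6] ##. => #  t=0,i=6
  [5] #.# => .  t=0,i=7
  [4] #.. => #  t=0,i=10
  [3] .## => #  t=0,i=1
  [2] .#. => #  t=0,i=13
  [1] ..# => #  t=0,i=0
  [0] ... => .  t=0,i=11
  bits 01011110 = 94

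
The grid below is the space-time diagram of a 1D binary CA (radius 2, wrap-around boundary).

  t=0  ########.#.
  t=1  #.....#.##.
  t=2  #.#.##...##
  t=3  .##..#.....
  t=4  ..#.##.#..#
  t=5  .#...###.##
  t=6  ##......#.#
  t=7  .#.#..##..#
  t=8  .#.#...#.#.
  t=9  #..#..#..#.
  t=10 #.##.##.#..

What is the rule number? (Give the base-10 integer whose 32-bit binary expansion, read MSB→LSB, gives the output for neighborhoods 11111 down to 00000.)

1555378198

  #####|.  b31=0 t=0,i=2
  ####.|#  b30=1 t=0,i=6
  ###.#|.  b29=0 t=0,i=7
  ###..|#  b28=1 t=6,i=1
  ##.##|#  b27=1 t=5,i=8
  ##.#.|#  b26=1 t=0,i=8
  ##..#|.  b25=0 t=3,i=3
  ##...|.  b24=0 t=2,i=6
  #.###|#  b23=1 t=0,i=0
  #.##.|.  b22=0 t=1,i=8
  #.#.#|#  b21=1 t=0,i=9
  #.#..|#  b20=1 t=1,i=0
  #..##|.  b19=0 t=7,i=5
  #..#.|#  b18=1 t=3,i=4
  #...#|.  b17=0 t=2,i=7
  #....|#  b16=1 t=1,i=2
  .####|.  b15=0 t=0,i=1
  .###.|.  b14=0 t=2,i=10
  .##.#|#  b13=1 t=1,i=9
  .##..|#  b12=1 t=2,i=5
  .#.##|.  b11=0 t=0,i=10
  .#.#.|.  b10=0 t=7,i=0
  .#..#|.  b9=0 t=4,i=0
  .#...|.  b8=0 t=1,i=1
  ..###|.  b7=0 t=2,i=9
  ..##.|.  b6=0 t=3,i=1
  ..#.#|.  b5=0 t=1,i=6
  ..#..|#  b4=1 t=3,i=5
  ...##|.  b3=0 t=2,i=8
  ...#.|#  b2=1 t=1,i=5
  ....#|#  b1=1 t=1,i=4
  .....|.  b0=0 t=1,i=3
  bits 01011100101101010011000000010110 = 1555378198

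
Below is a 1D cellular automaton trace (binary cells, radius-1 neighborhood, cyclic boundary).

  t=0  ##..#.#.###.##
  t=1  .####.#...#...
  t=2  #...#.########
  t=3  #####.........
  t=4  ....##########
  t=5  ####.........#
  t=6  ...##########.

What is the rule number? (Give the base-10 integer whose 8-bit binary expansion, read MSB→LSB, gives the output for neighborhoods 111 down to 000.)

87

  ###|.  b7=0 t=0,i=0
  ##.|#  b6=1 t=0,i=1
  #.#|.  b5=0 t=0,i=5
  #..|#  b4=1 t=0,i=2
  .##|.  b3=0 t=0,i=8
  .#.|#  b2=1 t=0,i=4
  ..#|#  b1=1 t=0,i=3
  ...|#  b0=1 t=1,i=8
  bits 01010111 = 87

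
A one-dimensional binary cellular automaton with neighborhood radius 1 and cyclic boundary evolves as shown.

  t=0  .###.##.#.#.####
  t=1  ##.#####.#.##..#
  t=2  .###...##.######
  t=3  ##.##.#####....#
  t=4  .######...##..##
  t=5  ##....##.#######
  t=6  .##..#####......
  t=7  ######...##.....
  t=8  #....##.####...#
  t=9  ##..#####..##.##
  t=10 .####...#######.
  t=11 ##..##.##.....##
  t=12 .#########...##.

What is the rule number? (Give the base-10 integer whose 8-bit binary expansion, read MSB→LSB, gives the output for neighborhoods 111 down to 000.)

  ### -> .   bit 7 = 0  t=0,i=2
  ##. -> #   bit 6 = 1  t=0,i=3
  #.# -> #   bit 5 = 1  t=0,i=0
  #.. -> #   bit 4 = 1  t=1,i=13
  .## -> #   bit 3 = 1  t=0,i=1
  .#. -> .   bit 2 = 0  t=0,i=8
  ..# -> #   bit 1 = 1  t=1,i=14
  ... -> .   bit 0 = 0  t=2,i=5
  bits 01111010 = 122

122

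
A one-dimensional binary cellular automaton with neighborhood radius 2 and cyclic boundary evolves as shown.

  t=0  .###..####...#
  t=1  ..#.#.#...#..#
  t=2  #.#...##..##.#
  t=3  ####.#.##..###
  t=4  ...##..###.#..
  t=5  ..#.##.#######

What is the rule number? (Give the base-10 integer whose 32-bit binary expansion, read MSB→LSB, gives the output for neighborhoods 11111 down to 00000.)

  nb #####: next=.  (t=3,i=0, bit31=0)
  nb ####.: next=.  (t=0,i=8, bit30=0)
  nb ###.#: next=#  (t=3,i=3, bit29=1)
  nb ###..: next=.  (t=0,i=3, bit28=0)
  nb ##.##: next=#  (t=2,i=12, bit27=1)
  nb ##.#.: next=#  (t=2,i=1, bit26=1)
  nb ##..#: next=#  (t=0,i=4, bit25=1)
  nb ##...: next=#  (t=0,i=10, bit24=1)
  nb #.###: next=.  (t=0,i=1, bit23=0)
  nb #.##.: next=#  (t=2,i=13, bit22=1)
  nb #.#.#: next=.  (t=1,i=4, bit21=0)
  nb #.#..: next=#  (t=1,i=6, bit20=1)
  nb #..##: next=.  (t=0,i=5, bit19=0)
  nb #..#.: next=.  (t=1,i=1, bit18=0)
  nb #...#: next=.  (t=0,i=11, bit17=0)
  nb #....: next=#  (t=4,i=13, bit16=1)
  nb .####: next=.  (t=0,i=7, bit15=0)
  nb .###.: next=#  (t=0,i=2, bit14=1)
  nb .##.#: next=#  (t=2,i=0, bit13=1)
  nb .##..: next=#  (t=2,i=7, bit12=1)
  nb .#.##: next=.  (t=0,i=0, bit11=0)
  nb .#.#.: next=.  (t=1,i=3, bit10=0)
  nb .#..#: next=#  (t=1,i=0, bit9=1)
  nb .#...: next=#  (t=1,i=7, bit8=1)
  nb ..###: next=#  (t=0,i=6, bit7=1)
  nb ..##.: next=.  (t=2,i=6, bit6=0)
  nb ..#.#: next=#  (t=0,i=13, bit5=1)
  nb ..#..: next=#  (t=1,i=10, bit4=1)
  nb ...##: next=#  (t=2,i=5, bit3=1)
  nb ...#.: next=.  (t=0,i=12, bit2=0)
  nb ....#: next=.  (t=4,i=1, bit1=0)
  nb .....: next=.  (t=4,i=0, bit0=0)
  bits 00101111010100010111001110111000 = 793867192

793867192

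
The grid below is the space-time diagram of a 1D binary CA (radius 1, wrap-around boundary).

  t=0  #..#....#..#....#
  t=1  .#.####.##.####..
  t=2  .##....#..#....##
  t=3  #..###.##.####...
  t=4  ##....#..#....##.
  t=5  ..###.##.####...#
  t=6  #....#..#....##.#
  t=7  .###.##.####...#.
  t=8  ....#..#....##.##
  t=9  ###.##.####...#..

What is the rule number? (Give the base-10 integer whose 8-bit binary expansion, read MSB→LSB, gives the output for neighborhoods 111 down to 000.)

53

  [7] ### => .  t=1,i=4
  [6] ##. => .  t=0,i=0
  [5] #.# => #  t=1,i=2
  [4] #.. => #  t=0,i=1
  [3] .## => .  t=0,i=16
  [2] .#. => #  t=0,i=3
  [1] ..# => .  t=0,i=2
  [0] ... => #  t=0,i=5
  bits 00110101 = 53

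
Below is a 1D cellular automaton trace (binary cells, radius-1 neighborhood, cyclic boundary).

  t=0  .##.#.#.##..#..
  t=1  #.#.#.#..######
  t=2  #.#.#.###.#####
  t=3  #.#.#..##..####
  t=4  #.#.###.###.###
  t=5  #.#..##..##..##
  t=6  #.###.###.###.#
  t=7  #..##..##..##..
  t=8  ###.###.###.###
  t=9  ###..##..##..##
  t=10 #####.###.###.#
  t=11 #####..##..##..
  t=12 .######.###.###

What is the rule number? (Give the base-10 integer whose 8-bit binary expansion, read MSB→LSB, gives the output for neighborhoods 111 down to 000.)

215

  ###|#  b7=1 t=1,i=10
  ##.|#  b6=1 t=0,i=2
  #.#|.  b5=0 t=0,i=3
  #..|#  b4=1 t=0,i=10
  .##|.  b3=0 t=0,i=1
  .#.|#  b2=1 t=0,i=4
  ..#|#  b1=1 t=0,i=0
  ...|#  b0=1 t=0,i=14
  bits 11010111 = 215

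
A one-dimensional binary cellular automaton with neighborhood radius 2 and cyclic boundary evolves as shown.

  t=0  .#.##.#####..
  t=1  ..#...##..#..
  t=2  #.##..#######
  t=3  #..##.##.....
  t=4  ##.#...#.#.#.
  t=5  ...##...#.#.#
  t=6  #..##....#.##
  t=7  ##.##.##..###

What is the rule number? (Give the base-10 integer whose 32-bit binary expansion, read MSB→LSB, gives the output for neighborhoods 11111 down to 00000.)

848682962

  #####|.  b31=0 t=0,i=8
  ####.|.  b30=0 t=0,i=9
  ###.#|#  b29=1 t=2,i=0
  ###..|#  b28=1 t=0,i=10
  ##.##|.  b27=0 t=0,i=5
  ##.#.|.  b26=0 t=4,i=2
  ##..#|#  b25=1 t=1,i=8
  ##...|.  b24=0 t=0,i=11
  #.###|#  b23=1 t=0,i=6
  #.##.|.  b22=0 t=0,i=3
  #.#.#|.  b21=0 t=4,i=9
  #.#..|#  b20=1 t=4,i=3
  #..##|.  b19=0 t=2,i=5
  #..#.|#  b18=1 t=1,i=9
  #...#|.  b17=0 t=0,i=12
  #....|#  b16=1 t=1,i=12
  .####|#  b15=1 t=0,i=7
  .###.|#  b14=1 t=6,i=12
  .##.#|.  b13=0 t=0,i=4
  .##..|#  b12=1 t=1,i=7
  .#.##|#  b11=1 t=0,i=2
  .#.#.|#  b10=1 t=4,i=8
  .#..#|#  b9=1 t=3,i=1
  .#...|#  b8=1 t=1,i=3
  ..###|#  b7=1 t=2,i=6
  ..##.|#  b6=1 t=1,i=6
  ..#.#|.  b5=0 t=0,i=1
  ..#..|#  b4=1 t=1,i=2
  ...##|.  b3=0 t=1,i=5
  ...#.|.  b2=0 t=0,i=0
  ....#|#  b1=1 t=1,i=0
  .....|.  b0=0 t=3,i=10
  bits 00110010100101011101111111010010 = 848682962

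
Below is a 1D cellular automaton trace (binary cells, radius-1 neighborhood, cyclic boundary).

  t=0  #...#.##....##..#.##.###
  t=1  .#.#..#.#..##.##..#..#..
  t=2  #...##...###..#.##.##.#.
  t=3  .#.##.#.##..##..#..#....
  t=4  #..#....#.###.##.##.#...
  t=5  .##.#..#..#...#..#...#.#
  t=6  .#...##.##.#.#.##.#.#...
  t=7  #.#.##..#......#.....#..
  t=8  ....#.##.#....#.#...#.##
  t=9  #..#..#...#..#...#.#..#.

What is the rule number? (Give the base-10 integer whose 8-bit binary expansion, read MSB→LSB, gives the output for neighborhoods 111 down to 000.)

26

  [7] ### => .  t=0,i=22
  [6] ##. => .  t=0,i=0
  [5] #.# => .  t=0,i=5
  [4] #.. => #  t=0,i=1
  [3] .## => #  t=0,i=6
  [2] .#. => .  t=0,i=4
  [1] ..# => #  t=0,i=3
  [0] ... => .  t=0,i=2
  bits 00011010 = 26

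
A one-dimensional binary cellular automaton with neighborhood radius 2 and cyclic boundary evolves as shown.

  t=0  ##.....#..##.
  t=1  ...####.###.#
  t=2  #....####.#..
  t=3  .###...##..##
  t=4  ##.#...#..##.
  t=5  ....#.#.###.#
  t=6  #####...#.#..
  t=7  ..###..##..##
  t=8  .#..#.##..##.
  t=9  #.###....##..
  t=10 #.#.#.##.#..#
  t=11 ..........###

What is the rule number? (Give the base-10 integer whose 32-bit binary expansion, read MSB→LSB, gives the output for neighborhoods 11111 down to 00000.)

4169991015

  nb #####: next=#  (t=6,i=2, bit31=1)
  nb ####.: next=#  (t=1,i=5, bit30=1)
  nb ###.#: next=#  (t=1,i=6, bit29=1)
  nb ###..: next=#  (t=3,i=3, bit28=1)
  nb ##.##: next=#  (t=0,i=12, bit27=1)
  nb ##.#.: next=.  (t=1,i=11, bit26=0)
  nb ##..#: next=.  (t=3,i=9, bit25=0)
  nb ##...: next=.  (t=0,i=2, bit24=0)
  nb #.###: next=#  (t=1,i=8, bit23=1)
  nb #.##.: next=.  (t=0,i=0, bit22=0)
  nb #.#.#: next=.  (t=5,i=6, bit21=0)
  nb #.#..: next=.  (t=1,i=12, bit20=0)
  nb #..##: next=#  (t=0,i=9, bit19=1)
  nb #..#.: next=#  (t=2,i=12, bit18=1)
  nb #...#: next=.  (t=1,i=1, bit17=0)
  nb #....: next=#  (t=0,i=3, bit16=1)
  nb .####: next=.  (t=1,i=4, bit15=0)
  nb .###.: next=.  (t=1,i=9, bit14=0)
  nb .##.#: next=.  (t=0,i=11, bit13=0)
  nb .##..: next=.  (t=0,i=1, bit12=0)
  nb .#.##: next=.  (t=5,i=7, bit11=0)
  nb .#.#.: next=.  (t=5,i=5, bit10=0)
  nb .#..#: next=#  (t=0,i=8, bit9=1)
  nb .#...: next=#  (t=1,i=0, bit8=1)
  nb ..###: next=.  (t=1,i=3, bit7=0)
  nb ..##.: next=#  (t=0,i=10, bit6=1)
  nb ..#.#: next=#  (t=5,i=4, bit5=1)
  nb ..#..: next=.  (t=0,i=7, bit4=0)
  nb ...##: next=.  (t=1,i=2, bit3=0)
  nb ...#.: next=#  (t=0,i=6, bit2=1)
  nb ....#: next=#  (t=0,i=5, bit1=1)
  nb .....: next=#  (t=0,i=4, bit0=1)
  bits 11111000100011010000001101100111 = 4169991015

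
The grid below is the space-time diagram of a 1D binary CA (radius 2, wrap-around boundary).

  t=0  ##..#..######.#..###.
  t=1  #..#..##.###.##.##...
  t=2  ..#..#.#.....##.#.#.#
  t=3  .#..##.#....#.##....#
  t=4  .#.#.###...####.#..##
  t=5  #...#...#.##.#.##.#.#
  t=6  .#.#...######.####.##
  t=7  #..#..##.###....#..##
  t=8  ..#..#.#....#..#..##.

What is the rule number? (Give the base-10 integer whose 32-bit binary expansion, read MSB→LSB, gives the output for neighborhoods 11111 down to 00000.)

3311151276

  nb #####: next=#  (t=0,i=9, bit31=1)
  nb ####.: next=#  (t=0,i=11, bit30=1)
  nb ###.#: next=.  (t=0,i=12, bit29=0)
  nb ###..: next=.  (t=4,i=7, bit28=0)
  nb ##.##: next=.  (t=0,i=20, bit27=0)
  nb ##.#.: next=#  (t=0,i=13, bit26=1)
  nb ##..#: next=.  (t=0,i=2, bit25=0)
  nb ##...: next=#  (t=1,i=18, bit24=1)
  nb #.###: next=.  (t=1,i=9, bit23=0)
  nb #.##.: next=#  (t=0,i=0, bit22=1)
  nb #.#.#: next=.  (t=2,i=16, bit21=0)
  nb #.#..: next=#  (t=0,i=14, bit20=1)
  nb #..##: next=#  (t=0,i=6, bit19=1)
  nb #..#.: next=#  (t=0,i=3, bit18=1)
  nb #...#: next=.  (t=1,i=19, bit17=0)
  nb #....: next=.  (t=2,i=9, bit16=0)
  nb .####: next=.  (t=0,i=8, bit15=0)
  nb .###.: next=.  (t=0,i=18, bit14=0)
  nb .##.#: next=#  (t=1,i=7, bit13=1)
  nb .##..: next=.  (t=0,i=1, bit12=0)
  nb .#.##: next=#  (t=3,i=13, bit11=1)
  nb .#.#.: next=.  (t=2,i=6, bit10=0)
  nb .#..#: next=.  (t=0,i=5, bit9=0)
  nb .#...: next=.  (t=2,i=8, bit8=0)
  nb ..###: next=#  (t=0,i=7, bit7=1)
  nb ..##.: next=.  (t=1,i=6, bit6=0)
  nb ..#.#: next=#  (t=2,i=5, bit5=1)
  nb ..#..: next=.  (t=0,i=4, bit4=0)
  nb ...##: next=#  (t=2,i=12, bit3=1)
  nb ...#.: next=#  (t=1,i=20, bit2=1)
  nb ....#: next=.  (t=2,i=11, bit1=0)
  nb .....: next=.  (t=2,i=10, bit0=0)
  bits 11000101010111000010100010101100 = 3311151276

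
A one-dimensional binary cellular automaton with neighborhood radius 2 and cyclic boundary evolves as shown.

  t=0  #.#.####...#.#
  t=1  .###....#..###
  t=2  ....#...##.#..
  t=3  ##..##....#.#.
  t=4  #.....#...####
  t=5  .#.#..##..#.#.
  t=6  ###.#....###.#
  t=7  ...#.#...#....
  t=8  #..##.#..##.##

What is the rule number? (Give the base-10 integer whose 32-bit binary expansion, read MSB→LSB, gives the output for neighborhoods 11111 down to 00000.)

  [31] ##### => #  t=4,i=12
  [30] ####. => .  t=0,i=6
  [29] ###.# => .  t=1,i=13
  [28] ###.. => .  t=0,i=7
  [27] ##.## => .  t=1,i=0
  [26] ##.#. => #  t=0,i=1
  [25] ##..# => .  t=3,i=2
  [24] ##... => #  t=0,i=8
  [23] #.### => .  t=0,i=4
  [22] #.##. => #  t=0,i=13
  [21] #.#.# => #  t=0,i=2
  [20] #.#.. => .  t=2,i=11
  [19] #..## => .  t=1,i=10
  [18] #..#. => #  t=5,i=0
  [17] #...# => .  t=0,i=9
  [16] #.... => .  t=1,i=5
  [15] .#### => .  t=0,i=5
  [14] .###. => .  t=1,i=2
  [13] .##.# => .  t=0,i=0
  [12] .##.. => .  t=3,i=1
  [11] .#.## => #  t=0,i=3
  [10] .#.#. => #  t=3,i=11
  [9] .#..# => #  t=1,i=9
  [8] .#... => #  t=2,i=5
  [7] ..### => #  t=1,i=11
  [6] ..##. => .  t=2,i=8
  [5] ..#.# => #  t=0,i=11
  [4] ..#.. => #  t=1,i=8
  [3] ...## => .  t=2,i=7
  [2] ...#. => .  t=0,i=10
  [1] ....# => .  t=1,i=6
  [0] ..... => #  t=2,i=0
  bits 10000101011001000000111110110001 = 2237927345

2237927345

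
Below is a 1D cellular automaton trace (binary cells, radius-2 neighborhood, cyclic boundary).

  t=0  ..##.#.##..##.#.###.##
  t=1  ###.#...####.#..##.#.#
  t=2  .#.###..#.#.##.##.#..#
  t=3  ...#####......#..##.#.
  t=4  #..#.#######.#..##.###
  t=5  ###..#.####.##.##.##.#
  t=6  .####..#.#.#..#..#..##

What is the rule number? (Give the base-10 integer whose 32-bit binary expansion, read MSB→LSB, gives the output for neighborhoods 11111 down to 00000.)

3751629253

  ##### -> #   bit 31 = 1  t=3,i=5
  ####. -> #   bit 30 = 1  t=1,i=1
  ###.# -> .   bit 29 = 0  t=0,i=18
  ###.. -> #   bit 28 = 1  t=2,i=5
  ##.## -> #   bit 27 = 1  t=0,i=19
  ##.#. -> #   bit 26 = 1  t=0,i=4
  ##..# -> #   bit 25 = 1  t=0,i=0
  ##... -> #   bit 24 = 1  t=3,i=8
  #.### -> #   bit 23 = 1  t=0,i=16
  #.##. -> .   bit 22 = 0  t=0,i=7
  #.#.# -> .   bit 21 = 0  t=0,i=5
  #.#.. -> #   bit 20 = 1  t=1,i=4
  #..## -> #   bit 19 = 1  t=0,i=1
  #..#. -> #   bit 18 = 1  t=2,i=7
  #...# -> .   bit 17 = 0  t=1,i=6
  #.... -> #   bit 16 = 1  t=3,i=0
  .#### -> .   bit 15 = 0  t=1,i=0
  .###. -> #   bit 14 = 1  t=0,i=17
  .##.# -> .   bit 13 = 0  t=0,i=3
  .##.. -> #   bit 12 = 1  t=0,i=8
  .#.## -> .   bit 11 = 0  t=0,i=6
  .#.#. -> .   bit 10 = 0  t=2,i=0
  .#..# -> .   bit 9 = 0  t=1,i=14
  .#... -> #   bit 8 = 1  t=1,i=5
  ..### -> #   bit 7 = 1  t=1,i=8
  ..##. -> #   bit 6 = 1  t=0,i=2
  ..#.# -> .   bit 5 = 0  t=2,i=8
  ..#.. -> .   bit 4 = 0  t=3,i=14
  ...## -> .   bit 3 = 0  t=1,i=7
  ...#. -> #   bit 2 = 1  t=3,i=13
  ....# -> .   bit 1 = 0  t=3,i=1
  ..... -> #   bit 0 = 1  t=3,i=10
  bits 11011111100111010101000111000101 = 3751629253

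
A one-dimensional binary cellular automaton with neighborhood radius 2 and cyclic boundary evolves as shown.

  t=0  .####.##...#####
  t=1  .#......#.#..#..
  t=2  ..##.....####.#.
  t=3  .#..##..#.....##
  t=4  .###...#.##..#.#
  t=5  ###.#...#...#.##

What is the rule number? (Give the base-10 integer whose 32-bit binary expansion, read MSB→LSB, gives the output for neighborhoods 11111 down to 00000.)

2176675592

  [31] ##### => #  t=0,i=13
  [30] ####. => .  t=0,i=3
  [29] ###.# => .  t=0,i=4
  [28] ###.. => .  t=4,i=3
  [27] ##.## => .  t=0,i=0
  [26] ##.#. => .  t=2,i=13
  [25] ##..# => .  t=3,i=6
  [24] ##... => #  t=0,i=8
  [23] #.### => #  t=0,i=1
  [22] #.##. => .  t=0,i=6
  [21] #.#.# => #  t=4,i=15
  [20] #.#.. => #  t=1,i=10
  [19] #..## => #  t=3,i=3
  [18] #..#. => #  t=1,i=12
  [17] #...# => .  t=0,i=9
  [16] #.... => #  t=1,i=3
  [15] .#### => .  t=0,i=2
  [14] .###. => #  t=4,i=2
  [13] .##.# => #  t=3,i=15
  [12] .##.. => .  t=0,i=7
  [11] .#.## => #  t=4,i=0
  [10] .#.#. => #  t=1,i=9
  [9] .#..# => #  t=1,i=11
  [8] .#... => #  t=1,i=2
  [7] ..### => .  t=0,i=11
  [6] ..##. => .  t=2,i=2
  [5] ..#.# => .  t=1,i=8
  [4] ..#.. => .  t=1,i=1
  [3] ...## => #  t=0,i=10
  [2] ...#. => .  t=1,i=0
  [1] ....# => .  t=1,i=6
  [0] ..... => .  t=1,i=4
  bits 10000001101111010110111100001000 = 2176675592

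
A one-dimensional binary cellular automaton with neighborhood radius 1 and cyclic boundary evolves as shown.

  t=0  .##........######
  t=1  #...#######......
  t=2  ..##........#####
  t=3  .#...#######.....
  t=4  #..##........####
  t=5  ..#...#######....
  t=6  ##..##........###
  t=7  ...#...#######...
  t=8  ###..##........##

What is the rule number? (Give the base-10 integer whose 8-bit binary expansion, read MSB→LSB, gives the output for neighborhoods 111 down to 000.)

35

  ###|.  b7=0 t=0,i=12
  ##.|.  b6=0 t=0,i=2
  #.#|#  b5=1 t=0,i=0
  #..|.  b4=0 t=0,i=3
  .##|.  b3=0 t=0,i=1
  .#.|.  b2=0 t=1,i=0
  ..#|#  b1=1 t=0,i=10
  ...|#  b0=1 t=0,i=4
  bits 00100011 = 35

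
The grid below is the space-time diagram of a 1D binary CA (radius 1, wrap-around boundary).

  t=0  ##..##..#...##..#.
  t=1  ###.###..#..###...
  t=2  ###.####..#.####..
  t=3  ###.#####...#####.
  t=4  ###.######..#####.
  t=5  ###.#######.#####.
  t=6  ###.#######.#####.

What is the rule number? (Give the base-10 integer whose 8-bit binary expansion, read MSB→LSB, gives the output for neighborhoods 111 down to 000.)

216

  nb ###: next=#  (t=1,i=1, bit7=1)
  nb ##.: next=#  (t=0,i=1, bit6=1)
  nb #.#: next=.  (t=0,i=17, bit5=0)
  nb #..: next=#  (t=0,i=2, bit4=1)
  nb .##: next=#  (t=0,i=0, bit3=1)
  nb .#.: next=.  (t=0,i=8, bit2=0)
  nb ..#: next=.  (t=0,i=3, bit1=0)
  nb ...: next=.  (t=0,i=10, bit0=0)
  bits 11011000 = 216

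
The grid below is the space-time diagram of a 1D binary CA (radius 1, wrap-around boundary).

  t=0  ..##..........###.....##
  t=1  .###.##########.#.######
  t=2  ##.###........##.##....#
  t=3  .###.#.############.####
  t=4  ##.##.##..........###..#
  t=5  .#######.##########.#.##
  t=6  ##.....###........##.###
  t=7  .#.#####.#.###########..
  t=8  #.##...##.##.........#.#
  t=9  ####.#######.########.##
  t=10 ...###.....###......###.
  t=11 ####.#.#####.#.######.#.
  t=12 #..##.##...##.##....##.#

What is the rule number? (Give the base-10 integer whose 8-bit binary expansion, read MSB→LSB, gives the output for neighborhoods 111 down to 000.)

  nb ###: next=.  (t=0,i=15, bit7=0)
  nb ##.: next=#  (t=0,i=3, bit6=1)
  nb #.#: next=#  (t=1,i=0, bit5=1)
  nb #..: next=.  (t=0,i=0, bit4=0)
  nb .##: next=#  (t=0,i=2, bit3=1)
  nb .#.: next=.  (t=1,i=16, bit2=0)
  nb ..#: next=#  (t=0,i=1, bit1=1)
  nb ...: next=#  (t=0,i=5, bit0=1)
  bits 01101011 = 107

107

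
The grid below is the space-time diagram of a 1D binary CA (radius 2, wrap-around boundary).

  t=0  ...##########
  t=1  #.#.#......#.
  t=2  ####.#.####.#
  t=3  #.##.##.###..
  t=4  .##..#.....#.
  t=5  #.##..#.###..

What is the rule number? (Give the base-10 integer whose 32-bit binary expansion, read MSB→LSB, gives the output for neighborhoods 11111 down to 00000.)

1667800335

  ##### -> .   bit 31 = 0  t=0,i=5
  ####. -> #   bit 30 = 1  t=0,i=11
  ###.# -> #   bit 29 = 1  t=2,i=3
  ###.. -> .   bit 28 = 0  t=0,i=12
  ##.## -> .   bit 27 = 0  t=2,i=11
  ##.#. -> .   bit 26 = 0  t=2,i=4
  ##..# -> #   bit 25 = 1  t=3,i=11
  ##... -> #   bit 24 = 1  t=0,i=0
  #.### -> .   bit 23 = 0  t=2,i=7
  #.##. -> #   bit 22 = 1  t=3,i=2
  #.#.# -> #   bit 21 = 1  t=1,i=0
  #.#.. -> .   bit 20 = 0  t=1,i=4
  #..## -> #   bit 19 = 1  t=4,i=0
  #..#. -> .   bit 18 = 0  t=3,i=12
  #...# -> .   bit 17 = 0  t=0,i=1
  #.... -> .   bit 16 = 0  t=1,i=6
  .#### -> #   bit 15 = 1  t=0,i=4
  .###. -> .   bit 14 = 0  t=3,i=9
  .##.# -> .   bit 13 = 0  t=3,i=3
  .##.. -> #   bit 12 = 1  t=4,i=2
  .#.## -> #   bit 11 = 1  t=2,i=6
  .#.#. -> #   bit 10 = 1  t=1,i=1
  .#..# -> .   bit 9 = 0  t=4,i=12
  .#... -> #   bit 8 = 1  t=1,i=5
  ..### -> .   bit 7 = 0  t=0,i=3
  ..##. -> .   bit 6 = 0  t=4,i=1
  ..#.# -> .   bit 5 = 0  t=1,i=11
  ..#.. -> .   bit 4 = 0  t=4,i=5
  ...## -> #   bit 3 = 1  t=0,i=2
  ...#. -> #   bit 2 = 1  t=1,i=10
  ....# -> #   bit 1 = 1  t=1,i=9
  ..... -> #   bit 0 = 1  t=1,i=7
  bits 01100011011010001001110100001111 = 1667800335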